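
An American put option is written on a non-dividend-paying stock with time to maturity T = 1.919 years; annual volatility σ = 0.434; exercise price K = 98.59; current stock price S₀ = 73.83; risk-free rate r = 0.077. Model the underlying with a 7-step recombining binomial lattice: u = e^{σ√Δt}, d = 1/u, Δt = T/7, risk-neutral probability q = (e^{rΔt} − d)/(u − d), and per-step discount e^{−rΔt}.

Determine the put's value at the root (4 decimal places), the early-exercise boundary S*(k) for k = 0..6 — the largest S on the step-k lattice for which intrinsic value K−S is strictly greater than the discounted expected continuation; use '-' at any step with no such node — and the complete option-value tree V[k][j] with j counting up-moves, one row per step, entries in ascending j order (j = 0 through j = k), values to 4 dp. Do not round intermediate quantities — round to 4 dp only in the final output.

price = 28.9496
boundary = - 58.8227 46.8660 58.8227 46.8660 58.8227 73.8300
tree:
28.9496
39.7673 18.9497
51.7240 27.9477 10.4086
61.2504 39.7673 16.8612 4.1451
68.8403 51.7240 26.4713 7.5919 0.7377
74.8875 61.2504 39.7673 13.7837 1.4773 0.0000
79.7054 68.8403 51.7240 24.7600 2.9583 0.0000 0.0000
83.5440 74.8875 61.2504 39.7673 5.9240 0.0000 0.0000 0.0000

Δt=0.27414, u=1.25513, d=0.79673, q=0.48997, disc=e^(-rΔt)=0.97911
k=7 terminal: V=max(K-S,0) → 83.5440 74.8875 61.2504 39.7673 5.9240 0.0000 0.0000 0.0000
k=6: j=0 S=18.8846 intr=79.7054 cont=77.6461 V=79.7054[EX]; j=1 S=29.7497 intr=68.8403 cont=66.7810 V=68.8403[EX]; j=2 S=46.8660 intr=51.7240 cont=49.6647 V=51.7240[EX]; j=3 S=73.8300 intr=24.7600 cont=22.7007 V=24.7600[EX]; j=4 S=116.3076 intr=0.0000 cont=2.9583 V=2.9583[hold]; j=5 S=183.2244 intr=0.0000 cont=0.0000 V=0.0000[hold]; j=6 S=288.6412 intr=0.0000 cont=0.0000 V=0.0000[hold]  S*(6)=73.8300
k=5: j=0 S=23.7025 intr=74.8875 cont=72.8281 V=74.8875[EX]; j=1 S=37.3396 intr=61.2504 cont=59.1910 V=61.2504[EX]; j=2 S=58.8227 intr=39.7673 cont=37.7079 V=39.7673[EX]; j=3 S=92.6660 intr=5.9240 cont=13.7837 V=13.7837[hold]; j=4 S=145.9808 intr=0.0000 cont=1.4773 V=1.4773[hold]; j=5 S=229.9698 intr=0.0000 cont=0.0000 V=0.0000[hold]  S*(5)=58.8227
k=4: j=0 S=29.7497 intr=68.8403 cont=66.7810 V=68.8403[EX]; j=1 S=46.8660 intr=51.7240 cont=49.6647 V=51.7240[EX]; j=2 S=73.8300 intr=24.7600 cont=26.4713 V=26.4713[hold]; j=3 S=116.3076 intr=0.0000 cont=7.5919 V=7.5919[hold]; j=4 S=183.2244 intr=0.0000 cont=0.7377 V=0.7377[hold]  S*(4)=46.8660
k=3: j=0 S=37.3396 intr=61.2504 cont=59.1910 V=61.2504[EX]; j=1 S=58.8227 intr=39.7673 cont=38.5289 V=39.7673[EX]; j=2 S=92.6660 intr=5.9240 cont=16.8612 V=16.8612[hold]; j=3 S=145.9808 intr=0.0000 cont=4.1451 V=4.1451[hold]  S*(3)=58.8227
k=2: j=0 S=46.8660 intr=51.7240 cont=49.6647 V=51.7240[EX]; j=1 S=73.8300 intr=24.7600 cont=27.9477 V=27.9477[hold]; j=2 S=116.3076 intr=0.0000 cont=10.4086 V=10.4086[hold]  S*(2)=46.8660
k=1: j=0 S=58.8227 intr=39.7673 cont=39.2372 V=39.7673[EX]; j=1 S=92.6660 intr=5.9240 cont=18.9497 V=18.9497[hold]  S*(1)=58.8227
k=0: j=0 S=73.8300 intr=24.7600 cont=28.9496 V=28.9496[hold]  S*(0)=-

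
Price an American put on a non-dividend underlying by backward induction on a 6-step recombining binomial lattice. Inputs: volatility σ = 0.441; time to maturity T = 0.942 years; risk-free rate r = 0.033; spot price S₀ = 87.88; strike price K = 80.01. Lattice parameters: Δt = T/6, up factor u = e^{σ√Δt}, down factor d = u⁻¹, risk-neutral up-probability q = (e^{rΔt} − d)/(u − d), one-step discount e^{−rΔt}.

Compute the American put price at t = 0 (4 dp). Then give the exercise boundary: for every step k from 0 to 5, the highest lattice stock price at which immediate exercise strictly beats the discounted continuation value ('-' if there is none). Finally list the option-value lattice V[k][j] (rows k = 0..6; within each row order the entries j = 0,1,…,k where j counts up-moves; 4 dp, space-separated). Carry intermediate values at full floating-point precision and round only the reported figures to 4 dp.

Δt=0.15700, u=1.19093, d=0.83968, q=0.47121, disc=e^(-rΔt)=0.99483
k=6 terminal: V=max(K-S,0) → 49.2092 36.3244 18.0496 0.0000 0.0000 0.0000 0.0000
k=5: j=0 S=36.6818 intr=43.3282 cont=42.9148 V=43.3282[EX]; j=1 S=52.0267 intr=27.9833 cont=27.5698 V=27.9833[EX]; j=2 S=73.7908 intr=6.2192 cont=9.4951 V=9.4951[hold]; j=3 S=104.6593 intr=0.0000 cont=0.0000 V=0.0000[hold]; j=4 S=148.4410 intr=0.0000 cont=0.0000 V=0.0000[hold]; j=5 S=210.5376 intr=0.0000 cont=0.0000 V=0.0000[hold]  S*(5)=52.0267
k=4: j=0 S=43.6856 intr=36.3244 cont=35.9109 V=36.3244[EX]; j=1 S=61.9604 intr=18.0496 cont=19.1718 V=19.1718[hold]; j=2 S=87.8800 intr=0.0000 cont=4.9949 V=4.9949[hold]; j=3 S=124.6424 intr=0.0000 cont=0.0000 V=0.0000[hold]; j=4 S=176.7835 intr=0.0000 cont=0.0000 V=0.0000[hold]  S*(4)=43.6856
k=3: j=0 S=52.0267 intr=27.9833 cont=28.0959 V=28.0959[hold]; j=1 S=73.7908 intr=6.2192 cont=12.4269 V=12.4269[hold]; j=2 S=104.6593 intr=0.0000 cont=2.6276 V=2.6276[hold]; j=3 S=148.4410 intr=0.0000 cont=0.0000 V=0.0000[hold]  S*(3)=-
k=2: j=0 S=61.9604 intr=18.0496 cont=20.6054 V=20.6054[hold]; j=1 S=87.8800 intr=0.0000 cont=7.7690 V=7.7690[hold]; j=2 S=124.6424 intr=0.0000 cont=1.3822 V=1.3822[hold]  S*(2)=-
k=1: j=0 S=73.7908 intr=6.2192 cont=14.4815 V=14.4815[hold]; j=1 S=104.6593 intr=0.0000 cont=4.7349 V=4.7349[hold]  S*(1)=-
k=0: j=0 S=87.8800 intr=0.0000 cont=9.8376 V=9.8376[hold]  S*(0)=-

price = 9.8376
boundary = - - - - 43.6856 52.0267
tree:
9.8376
14.4815 4.7349
20.6054 7.7690 1.3822
28.0959 12.4269 2.6276 0.0000
36.3244 19.1718 4.9949 0.0000 0.0000
43.3282 27.9833 9.4951 0.0000 0.0000 0.0000
49.2092 36.3244 18.0496 0.0000 0.0000 0.0000 0.0000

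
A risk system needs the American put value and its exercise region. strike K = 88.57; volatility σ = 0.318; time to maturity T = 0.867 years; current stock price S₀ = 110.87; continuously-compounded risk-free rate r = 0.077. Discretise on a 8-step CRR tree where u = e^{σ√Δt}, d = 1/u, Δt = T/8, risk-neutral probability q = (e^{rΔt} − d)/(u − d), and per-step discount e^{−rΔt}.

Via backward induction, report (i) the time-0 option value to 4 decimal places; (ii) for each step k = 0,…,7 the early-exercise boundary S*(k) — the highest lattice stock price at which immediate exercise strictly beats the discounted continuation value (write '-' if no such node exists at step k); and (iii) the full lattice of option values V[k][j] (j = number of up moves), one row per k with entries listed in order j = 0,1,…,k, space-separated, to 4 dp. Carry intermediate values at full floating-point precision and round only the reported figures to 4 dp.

price = 2.4035
boundary = - - - - - 65.6886 72.9381 80.9878
tree:
2.4035
4.0224 0.9107
6.5671 1.6800 0.1976
10.3956 3.0513 0.4098 0.0000
15.8220 5.4303 0.8499 0.0000 0.0000
22.8814 9.3998 1.7627 0.0000 0.0000 0.0000
29.4105 15.6319 3.6558 0.0000 0.0000 0.0000 0.0000
35.2905 22.8814 7.5822 0.0000 0.0000 0.0000 0.0000 0.0000
40.5862 29.4105 15.6319 0.0000 0.0000 0.0000 0.0000 0.0000 0.0000

params: Δt=0.10837 u=1.11036 d=0.90061 q=0.51380 e^(-rΔt)=0.99169
t_8 payoffs: 40.5862 29.4105 15.6319 0.0000 0.0000 0.0000 0.0000 0.0000 0.0000
t_7: node(7,0) S=53.2795 payoff=35.2905 vs cont=34.5545 → 35.2905 [stop]  node(7,1) S=65.6886 payoff=22.8814 vs cont=22.1454 → 22.8814 [stop]  node(7,2) S=80.9878 payoff=7.5822 vs cont=7.5370 → 7.5822 [stop]  node(7,3) S=99.8503 payoff=0.0000 vs cont=0.0000 → 0.0000 [wait]  node(7,4) S=123.1059 payoff=0.0000 vs cont=0.0000 → 0.0000 [wait]  node(7,5) S=151.7779 payoff=0.0000 vs cont=0.0000 → 0.0000 [wait]  node(7,6) S=187.1278 payoff=0.0000 vs cont=0.0000 → 0.0000 [wait]  node(7,7) S=230.7109 payoff=0.0000 vs cont=0.0000 → 0.0000 [wait]  ⇒ S*(7)=80.9878
t_6: node(6,0) S=59.1595 payoff=29.4105 vs cont=28.6744 → 29.4105 [stop]  node(6,1) S=72.9381 payoff=15.6319 vs cont=14.8959 → 15.6319 [stop]  node(6,2) S=89.9258 payoff=0.0000 vs cont=3.6558 → 3.6558 [wait]  node(6,3) S=110.8700 payoff=0.0000 vs cont=0.0000 → 0.0000 [wait]  node(6,4) S=136.6922 payoff=0.0000 vs cont=0.0000 → 0.0000 [wait]  node(6,5) S=168.5286 payoff=0.0000 vs cont=0.0000 → 0.0000 [wait]  node(6,6) S=207.7798 payoff=0.0000 vs cont=0.0000 → 0.0000 [wait]  ⇒ S*(6)=72.9381
t_5: node(5,0) S=65.6886 payoff=22.8814 vs cont=22.1454 → 22.8814 [stop]  node(5,1) S=80.9878 payoff=7.5822 vs cont=9.3998 → 9.3998 [wait]  node(5,2) S=99.8503 payoff=0.0000 vs cont=1.7627 → 1.7627 [wait]  node(5,3) S=123.1059 payoff=0.0000 vs cont=0.0000 → 0.0000 [wait]  node(5,4) S=151.7779 payoff=0.0000 vs cont=0.0000 → 0.0000 [wait]  node(5,5) S=187.1278 payoff=0.0000 vs cont=0.0000 → 0.0000 [wait]  ⇒ S*(5)=65.6886
t_4: node(4,0) S=72.9381 payoff=15.6319 vs cont=15.8220 → 15.8220 [wait]  node(4,1) S=89.9258 payoff=0.0000 vs cont=5.4303 → 5.4303 [wait]  node(4,2) S=110.8700 payoff=0.0000 vs cont=0.8499 → 0.8499 [wait]  node(4,3) S=136.6922 payoff=0.0000 vs cont=0.0000 → 0.0000 [wait]  node(4,4) S=168.5286 payoff=0.0000 vs cont=0.0000 → 0.0000 [wait]  ⇒ S*(4)=-
t_3: node(3,0) S=80.9878 payoff=7.5822 vs cont=10.3956 → 10.3956 [wait]  node(3,1) S=99.8503 payoff=0.0000 vs cont=3.0513 → 3.0513 [wait]  node(3,2) S=123.1059 payoff=0.0000 vs cont=0.4098 → 0.4098 [wait]  node(3,3) S=151.7779 payoff=0.0000 vs cont=0.0000 → 0.0000 [wait]  ⇒ S*(3)=-
t_2: node(2,0) S=89.9258 payoff=0.0000 vs cont=6.5671 → 6.5671 [wait]  node(2,1) S=110.8700 payoff=0.0000 vs cont=1.6800 → 1.6800 [wait]  node(2,2) S=136.6922 payoff=0.0000 vs cont=0.1976 → 0.1976 [wait]  ⇒ S*(2)=-
t_1: node(1,0) S=99.8503 payoff=0.0000 vs cont=4.0224 → 4.0224 [wait]  node(1,1) S=123.1059 payoff=0.0000 vs cont=0.9107 → 0.9107 [wait]  ⇒ S*(1)=-
t_0: node(0,0) S=110.8700 payoff=0.0000 vs cont=2.4035 → 2.4035 [wait]  ⇒ S*(0)=-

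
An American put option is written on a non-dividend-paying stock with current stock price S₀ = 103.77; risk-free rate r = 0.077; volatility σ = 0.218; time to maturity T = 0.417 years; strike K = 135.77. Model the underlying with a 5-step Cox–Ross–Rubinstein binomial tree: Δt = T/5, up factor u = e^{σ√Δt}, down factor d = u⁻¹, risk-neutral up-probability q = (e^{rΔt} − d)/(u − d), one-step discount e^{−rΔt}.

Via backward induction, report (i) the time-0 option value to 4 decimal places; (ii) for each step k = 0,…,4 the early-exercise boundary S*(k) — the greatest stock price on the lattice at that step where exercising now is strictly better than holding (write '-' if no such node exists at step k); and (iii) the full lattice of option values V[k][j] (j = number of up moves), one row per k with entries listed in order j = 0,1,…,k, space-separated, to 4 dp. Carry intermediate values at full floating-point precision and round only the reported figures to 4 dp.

Δt=0.08340, u=1.06498, d=0.93898, q=0.53540, disc=e^(-rΔt)=0.99360
k=5 terminal: V=max(K-S,0) → 60.0233 49.8593 38.3316 25.2570 10.4280 0.0000
k=4: j=0 S=80.6688 intr=55.1012 cont=54.2321 V=55.1012[EX]; j=1 S=91.4932 intr=44.2768 cont=43.4077 V=44.2768[EX]; j=2 S=103.7700 intr=32.0000 cont=31.1309 V=32.0000[EX]; j=3 S=117.6942 intr=18.0758 cont=17.2067 V=18.0758[EX]; j=4 S=133.4868 intr=2.2832 cont=4.8139 V=4.8139[hold]  S*(4)=117.6942
k=3: j=0 S=85.9107 intr=49.8593 cont=48.9902 V=49.8593[EX]; j=1 S=97.4384 intr=38.3316 cont=37.4625 V=38.3316[EX]; j=2 S=110.5130 intr=25.2570 cont=24.3879 V=25.2570[EX]; j=3 S=125.3420 intr=10.4280 cont=10.9051 V=10.9051[hold]  S*(3)=110.5130
k=2: j=0 S=91.4932 intr=44.2768 cont=43.4077 V=44.2768[EX]; j=1 S=103.7700 intr=32.0000 cont=31.1309 V=32.0000[EX]; j=2 S=117.6942 intr=18.0758 cont=17.4605 V=18.0758[EX]  S*(2)=117.6942
k=1: j=0 S=97.4384 intr=38.3316 cont=37.4625 V=38.3316[EX]; j=1 S=110.5130 intr=25.2570 cont=24.3879 V=25.2570[EX]  S*(1)=110.5130
k=0: j=0 S=103.7700 intr=32.0000 cont=31.1309 V=32.0000[EX]  S*(0)=103.7700

price = 32.0000
boundary = 103.7700 110.5130 117.6942 110.5130 117.6942
tree:
32.0000
38.3316 25.2570
44.2768 32.0000 18.0758
49.8593 38.3316 25.2570 10.9051
55.1012 44.2768 32.0000 18.0758 4.8139
60.0233 49.8593 38.3316 25.2570 10.4280 0.0000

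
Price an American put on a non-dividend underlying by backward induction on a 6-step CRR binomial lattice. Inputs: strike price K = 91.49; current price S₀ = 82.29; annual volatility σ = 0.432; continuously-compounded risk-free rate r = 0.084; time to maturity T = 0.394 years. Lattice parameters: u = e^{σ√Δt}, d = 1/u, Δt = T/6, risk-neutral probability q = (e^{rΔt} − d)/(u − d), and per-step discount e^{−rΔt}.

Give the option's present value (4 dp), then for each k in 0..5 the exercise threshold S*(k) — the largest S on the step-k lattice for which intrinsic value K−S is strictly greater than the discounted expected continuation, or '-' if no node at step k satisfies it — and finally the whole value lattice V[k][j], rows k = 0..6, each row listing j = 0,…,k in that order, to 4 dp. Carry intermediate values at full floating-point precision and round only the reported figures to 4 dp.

price = 13.5170
boundary = - - 65.9466 59.0357 65.9466 73.6664
tree:
13.5170
18.9416 8.1836
25.5434 12.4783 3.9330
32.4543 18.3023 6.7295 1.1497
38.6409 25.5434 11.1856 2.2995 0.0000
44.1792 32.4543 17.8236 4.5995 0.0000 0.0000
49.1371 38.6409 25.5434 9.2000 0.0000 0.0000 0.0000

params: Δt=0.06567 u=1.11706 d=0.89521 q=0.49728 e^(-rΔt)=0.99450
t_6 payoffs: 49.1371 38.6409 25.5434 9.2000 0.0000 0.0000 0.0000
t_5: node(5,0) S=47.3108 payoff=44.1792 vs cont=43.6759 → 44.1792 [stop]  node(5,1) S=59.0357 payoff=32.4543 vs cont=31.9510 → 32.4543 [stop]  node(5,2) S=73.6664 payoff=17.8236 vs cont=17.3203 → 17.8236 [stop]  node(5,3) S=91.9230 payoff=0.0000 vs cont=4.5995 → 4.5995 [wait]  node(5,4) S=114.7041 payoff=0.0000 vs cont=0.0000 → 0.0000 [wait]  node(5,5) S=143.1310 payoff=0.0000 vs cont=0.0000 → 0.0000 [wait]  ⇒ S*(5)=73.6664
t_4: node(4,0) S=52.8491 payoff=38.6409 vs cont=38.1376 → 38.6409 [stop]  node(4,1) S=65.9466 payoff=25.5434 vs cont=25.0401 → 25.5434 [stop]  node(4,2) S=82.2900 payoff=9.2000 vs cont=11.1856 → 11.1856 [wait]  node(4,3) S=102.6838 payoff=0.0000 vs cont=2.2995 → 2.2995 [wait]  node(4,4) S=128.1317 payoff=0.0000 vs cont=0.0000 → 0.0000 [wait]  ⇒ S*(4)=65.9466
t_3: node(3,0) S=59.0357 payoff=32.4543 vs cont=31.9510 → 32.4543 [stop]  node(3,1) S=73.6664 payoff=17.8236 vs cont=18.3023 → 18.3023 [wait]  node(3,2) S=91.9230 payoff=0.0000 vs cont=6.7295 → 6.7295 [wait]  node(3,3) S=114.7041 payoff=0.0000 vs cont=1.1497 → 1.1497 [wait]  ⇒ S*(3)=59.0357
t_2: node(2,0) S=65.9466 payoff=25.5434 vs cont=25.2769 → 25.5434 [stop]  node(2,1) S=82.2900 payoff=9.2000 vs cont=12.4783 → 12.4783 [wait]  node(2,2) S=102.6838 payoff=0.0000 vs cont=3.9330 → 3.9330 [wait]  ⇒ S*(2)=65.9466
t_1: node(1,0) S=73.6664 payoff=17.8236 vs cont=18.9416 → 18.9416 [wait]  node(1,1) S=91.9230 payoff=0.0000 vs cont=8.1836 → 8.1836 [wait]  ⇒ S*(1)=-
t_0: node(0,0) S=82.2900 payoff=9.2000 vs cont=13.5170 → 13.5170 [wait]  ⇒ S*(0)=-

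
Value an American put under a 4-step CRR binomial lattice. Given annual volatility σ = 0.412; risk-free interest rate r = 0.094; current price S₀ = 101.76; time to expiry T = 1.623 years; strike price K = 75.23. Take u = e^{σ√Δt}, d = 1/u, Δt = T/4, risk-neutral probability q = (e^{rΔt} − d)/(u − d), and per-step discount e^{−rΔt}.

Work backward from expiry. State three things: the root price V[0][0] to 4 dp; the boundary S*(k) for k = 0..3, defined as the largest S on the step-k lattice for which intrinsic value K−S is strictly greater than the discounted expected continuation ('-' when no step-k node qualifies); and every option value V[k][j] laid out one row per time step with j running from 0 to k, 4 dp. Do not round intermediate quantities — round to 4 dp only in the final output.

Δt=0.40575, u=1.30010, d=0.76917, q=0.50799, disc=e^(-rΔt)=0.96258
k=4 terminal: V=max(K-S,0) → 39.6115 15.0258 0.0000 0.0000 0.0000
k=3: j=0 S=46.3075 intr=28.9225 cont=26.1072 V=28.9225[EX]; j=1 S=78.2712 intr=0.0000 cont=7.1162 V=7.1162[hold]; j=2 S=132.2977 intr=0.0000 cont=0.0000 V=0.0000[hold]; j=3 S=223.6161 intr=0.0000 cont=0.0000 V=0.0000[hold]  S*(3)=46.3075
k=2: j=0 S=60.2042 intr=15.0258 cont=17.1773 V=17.1773[hold]; j=1 S=101.7600 intr=0.0000 cont=3.3702 V=3.3702[hold]; j=2 S=171.9997 intr=0.0000 cont=0.0000 V=0.0000[hold]  S*(2)=-
k=1: j=0 S=78.2712 intr=0.0000 cont=9.7831 V=9.7831[hold]; j=1 S=132.2977 intr=0.0000 cont=1.5961 V=1.5961[hold]  S*(1)=-
k=0: j=0 S=101.7600 intr=0.0000 cont=5.4137 V=5.4137[hold]  S*(0)=-

price = 5.4137
boundary = - - - 46.3075
tree:
5.4137
9.7831 1.5961
17.1773 3.3702 0.0000
28.9225 7.1162 0.0000 0.0000
39.6115 15.0258 0.0000 0.0000 0.0000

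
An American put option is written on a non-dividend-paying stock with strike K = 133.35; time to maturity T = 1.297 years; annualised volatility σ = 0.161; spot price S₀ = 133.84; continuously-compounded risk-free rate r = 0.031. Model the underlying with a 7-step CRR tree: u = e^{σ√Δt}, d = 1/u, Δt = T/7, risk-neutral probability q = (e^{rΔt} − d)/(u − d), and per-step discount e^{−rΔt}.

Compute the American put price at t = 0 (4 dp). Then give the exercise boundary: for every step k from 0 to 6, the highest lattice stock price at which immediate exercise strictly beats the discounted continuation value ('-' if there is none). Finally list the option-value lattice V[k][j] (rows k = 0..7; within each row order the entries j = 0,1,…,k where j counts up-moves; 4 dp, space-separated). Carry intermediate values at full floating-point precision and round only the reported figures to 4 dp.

Δt=0.18529, u=1.07176, d=0.93304, q=0.52421, disc=e^(-rΔt)=0.99427
k=7 terminal: V=max(K-S,0) → 50.9546 38.7049 24.6340 8.4713 0.0000 0.0000 0.0000 0.0000
k=6: j=0 S=88.3081 intr=45.0419 cont=44.2781 V=45.0419[EX]; j=1 S=101.4368 intr=31.9132 cont=31.1494 V=31.9132[EX]; j=2 S=116.5174 intr=16.8326 cont=16.0688 V=16.8326[EX]; j=3 S=133.8400 intr=0.0000 cont=4.0075 V=4.0075[hold]; j=4 S=153.7379 intr=0.0000 cont=0.0000 V=0.0000[hold]; j=5 S=176.5941 intr=0.0000 cont=0.0000 V=0.0000[hold]; j=6 S=202.8482 intr=0.0000 cont=0.0000 V=0.0000[hold]  S*(6)=116.5174
k=5: j=0 S=94.6451 intr=38.7049 cont=37.9411 V=38.7049[EX]; j=1 S=108.7160 intr=24.6340 cont=23.8703 V=24.6340[EX]; j=2 S=124.8787 intr=8.4713 cont=10.0517 V=10.0517[hold]; j=3 S=143.4444 intr=0.0000 cont=1.8958 V=1.8958[hold]; j=4 S=164.7702 intr=0.0000 cont=0.0000 V=0.0000[hold]; j=5 S=189.2665 intr=0.0000 cont=0.0000 V=0.0000[hold]  S*(5)=108.7160
k=4: j=0 S=101.4368 intr=31.9132 cont=31.1494 V=31.9132[EX]; j=1 S=116.5174 intr=16.8326 cont=16.8925 V=16.8925[hold]; j=2 S=133.8400 intr=0.0000 cont=5.7432 V=5.7432[hold]; j=3 S=153.7379 intr=0.0000 cont=0.8968 V=0.8968[hold]; j=4 S=176.5941 intr=0.0000 cont=0.0000 V=0.0000[hold]  S*(4)=101.4368
k=3: j=0 S=108.7160 intr=24.6340 cont=23.9015 V=24.6340[EX]; j=1 S=124.8787 intr=8.4713 cont=10.9847 V=10.9847[hold]; j=2 S=143.4444 intr=0.0000 cont=3.1844 V=3.1844[hold]; j=3 S=164.7702 intr=0.0000 cont=0.4243 V=0.4243[hold]  S*(3)=108.7160
k=2: j=0 S=116.5174 intr=16.8326 cont=17.3788 V=17.3788[hold]; j=1 S=133.8400 intr=0.0000 cont=6.8562 V=6.8562[hold]; j=2 S=153.7379 intr=0.0000 cont=1.7275 V=1.7275[hold]  S*(2)=-
k=1: j=0 S=124.8787 intr=8.4713 cont=11.7948 V=11.7948[hold]; j=1 S=143.4444 intr=0.0000 cont=4.1439 V=4.1439[hold]  S*(1)=-
k=0: j=0 S=133.8400 intr=0.0000 cont=7.7396 V=7.7396[hold]  S*(0)=-

price = 7.7396
boundary = - - - 108.7160 101.4368 108.7160 116.5174
tree:
7.7396
11.7948 4.1439
17.3788 6.8562 1.7275
24.6340 10.9847 3.1844 0.4243
31.9132 16.8925 5.7432 0.8968 0.0000
38.7049 24.6340 10.0517 1.8958 0.0000 0.0000
45.0419 31.9132 16.8326 4.0075 0.0000 0.0000 0.0000
50.9546 38.7049 24.6340 8.4713 0.0000 0.0000 0.0000 0.0000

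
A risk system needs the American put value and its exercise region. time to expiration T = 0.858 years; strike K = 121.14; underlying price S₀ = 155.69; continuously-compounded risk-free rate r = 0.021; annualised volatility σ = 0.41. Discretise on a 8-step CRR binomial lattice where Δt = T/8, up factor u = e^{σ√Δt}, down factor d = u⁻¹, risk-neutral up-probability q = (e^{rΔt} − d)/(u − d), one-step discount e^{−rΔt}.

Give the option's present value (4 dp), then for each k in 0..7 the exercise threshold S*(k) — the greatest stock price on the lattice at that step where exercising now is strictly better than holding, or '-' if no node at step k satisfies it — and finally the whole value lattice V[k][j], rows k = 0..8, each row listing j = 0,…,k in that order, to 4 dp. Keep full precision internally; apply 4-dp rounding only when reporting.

Δt=0.10725, u=1.14370, d=0.87435, q=0.47485, disc=e^(-rΔt)=0.99775
k=8 terminal: V=max(K-S,0) → 67.9592 51.5765 30.1470 2.1161 0.0000 0.0000 0.0000 0.0000 0.0000
k=7: j=0 S=60.8231 intr=60.3169 cont=60.0444 V=60.3169[EX]; j=1 S=79.5600 intr=41.5800 cont=41.3075 V=41.5800[EX]; j=2 S=104.0689 intr=17.0711 cont=16.7985 V=17.0711[EX]; j=3 S=136.1280 intr=0.0000 cont=1.1087 V=1.1087[hold]; j=4 S=178.0631 intr=0.0000 cont=0.0000 V=0.0000[hold]; j=5 S=232.9165 intr=0.0000 cont=0.0000 V=0.0000[hold]; j=6 S=304.6679 intr=0.0000 cont=0.0000 V=0.0000[hold]; j=7 S=398.5227 intr=0.0000 cont=0.0000 V=0.0000[hold]  S*(7)=104.0689
k=6: j=0 S=69.5635 intr=51.5765 cont=51.3039 V=51.5765[EX]; j=1 S=90.9930 intr=30.1470 cont=29.8745 V=30.1470[EX]; j=2 S=119.0239 intr=2.1161 cont=9.4699 V=9.4699[hold]; j=3 S=155.6900 intr=0.0000 cont=0.5809 V=0.5809[hold]; j=4 S=203.6513 intr=0.0000 cont=0.0000 V=0.0000[hold]; j=5 S=266.3873 intr=0.0000 cont=0.0000 V=0.0000[hold]; j=6 S=348.4495 intr=0.0000 cont=0.0000 V=0.0000[hold]  S*(6)=90.9930
k=5: j=0 S=79.5600 intr=41.5800 cont=41.3075 V=41.5800[EX]; j=1 S=104.0689 intr=17.0711 cont=20.2827 V=20.2827[hold]; j=2 S=136.1280 intr=0.0000 cont=5.2372 V=5.2372[hold]; j=3 S=178.0631 intr=0.0000 cont=0.3044 V=0.3044[hold]; j=4 S=232.9165 intr=0.0000 cont=0.0000 V=0.0000[hold]; j=5 S=304.6679 intr=0.0000 cont=0.0000 V=0.0000[hold]  S*(5)=79.5600
k=4: j=0 S=90.9930 intr=30.1470 cont=31.3961 V=31.3961[hold]; j=1 S=119.0239 intr=2.1161 cont=13.1087 V=13.1087[hold]; j=2 S=155.6900 intr=0.0000 cont=2.8883 V=2.8883[hold]; j=3 S=203.6513 intr=0.0000 cont=0.1595 V=0.1595[hold]; j=4 S=266.3873 intr=0.0000 cont=0.0000 V=0.0000[hold]  S*(4)=-
k=3: j=0 S=104.0689 intr=17.0711 cont=22.6612 V=22.6612[hold]; j=1 S=136.1280 intr=0.0000 cont=8.2369 V=8.2369[hold]; j=2 S=178.0631 intr=0.0000 cont=1.5889 V=1.5889[hold]; j=3 S=232.9165 intr=0.0000 cont=0.0836 V=0.0836[hold]  S*(3)=-
k=2: j=0 S=119.0239 intr=2.1161 cont=15.7762 V=15.7762[hold]; j=1 S=155.6900 intr=0.0000 cont=5.0687 V=5.0687[hold]; j=2 S=203.6513 intr=0.0000 cont=0.8721 V=0.8721[hold]  S*(2)=-
k=1: j=0 S=136.1280 intr=0.0000 cont=10.6676 V=10.6676[hold]; j=1 S=178.0631 intr=0.0000 cont=3.0690 V=3.0690[hold]  S*(1)=-
k=0: j=0 S=155.6900 intr=0.0000 cont=7.0435 V=7.0435[hold]  S*(0)=-

price = 7.0435
boundary = - - - - - 79.5600 90.9930 104.0689
tree:
7.0435
10.6676 3.0690
15.7762 5.0687 0.8721
22.6612 8.2369 1.5889 0.0836
31.3961 13.1087 2.8883 0.1595 0.0000
41.5800 20.2827 5.2372 0.3044 0.0000 0.0000
51.5765 30.1470 9.4699 0.5809 0.0000 0.0000 0.0000
60.3169 41.5800 17.0711 1.1087 0.0000 0.0000 0.0000 0.0000
67.9592 51.5765 30.1470 2.1161 0.0000 0.0000 0.0000 0.0000 0.0000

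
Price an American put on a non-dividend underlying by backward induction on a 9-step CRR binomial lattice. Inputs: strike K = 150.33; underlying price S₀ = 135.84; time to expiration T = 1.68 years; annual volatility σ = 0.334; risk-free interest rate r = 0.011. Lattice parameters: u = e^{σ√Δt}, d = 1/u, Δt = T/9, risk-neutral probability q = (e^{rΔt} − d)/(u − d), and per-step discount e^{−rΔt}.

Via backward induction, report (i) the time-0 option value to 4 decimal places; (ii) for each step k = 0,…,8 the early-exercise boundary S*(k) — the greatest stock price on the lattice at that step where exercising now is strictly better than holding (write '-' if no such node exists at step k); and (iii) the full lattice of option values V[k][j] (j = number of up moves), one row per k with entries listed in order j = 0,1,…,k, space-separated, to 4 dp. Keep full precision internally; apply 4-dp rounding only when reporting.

price = 30.9240
boundary = - - - - 76.2685 88.1081 76.2685 88.1081 101.7856
tree:
30.9240
40.3134 20.5167
51.0147 28.4743 11.6718
62.5105 38.3302 17.5327 5.1423
74.0615 49.8141 25.6036 8.5475 1.3415
84.3102 62.2219 36.1004 13.9299 2.5416 0.0000
93.1816 74.0615 48.7084 22.1021 4.8152 0.0000 0.0000
100.8610 84.3102 62.2219 33.7483 9.1226 0.0000 0.0000 0.0000
107.5084 93.1816 74.0615 48.5444 17.2831 0.0000 0.0000 0.0000 0.0000
113.2626 100.8610 84.3102 62.2219 32.7436 0.0000 0.0000 0.0000 0.0000 0.0000

params: Δt=0.18667 u=1.15524 d=0.86562 q=0.47108 e^(-rΔt)=0.99795
t_9 payoffs: 113.2626 100.8610 84.3102 62.2219 32.7436 0.0000 0.0000 0.0000 0.0000 0.0000
t_8: node(8,0) S=42.8216 payoff=107.5084 vs cont=107.2001 → 107.5084 [stop]  node(8,1) S=57.1484 payoff=93.1816 vs cont=92.8733 → 93.1816 [stop]  node(8,2) S=76.2685 payoff=74.0615 vs cont=73.7532 → 74.0615 [stop]  node(8,3) S=101.7856 payoff=48.5444 vs cont=48.2360 → 48.5444 [stop]  node(8,4) S=135.8400 payoff=14.4900 vs cont=17.2831 → 17.2831 [wait]  node(8,5) S=181.2880 payoff=0.0000 vs cont=0.0000 → 0.0000 [wait]  node(8,6) S=241.9414 payoff=0.0000 vs cont=0.0000 → 0.0000 [wait]  node(8,7) S=322.8877 payoff=0.0000 vs cont=0.0000 → 0.0000 [wait]  node(8,8) S=430.9162 payoff=0.0000 vs cont=0.0000 → 0.0000 [wait]  ⇒ S*(8)=101.7856
t_7: node(7,0) S=49.4690 payoff=100.8610 vs cont=100.5526 → 100.8610 [stop]  node(7,1) S=66.0198 payoff=84.3102 vs cont=84.0018 → 84.3102 [stop]  node(7,2) S=88.1081 payoff=62.2219 vs cont=61.9136 → 62.2219 [stop]  node(7,3) S=117.5864 payoff=32.7436 vs cont=33.7483 → 33.7483 [wait]  node(7,4) S=156.9272 payoff=0.0000 vs cont=9.1226 → 9.1226 [wait]  node(7,5) S=209.4303 payoff=0.0000 vs cont=0.0000 → 0.0000 [wait]  node(7,6) S=279.4994 payoff=0.0000 vs cont=0.0000 → 0.0000 [wait]  node(7,7) S=373.0115 payoff=0.0000 vs cont=0.0000 → 0.0000 [wait]  ⇒ S*(7)=88.1081
t_6: node(6,0) S=57.1484 payoff=93.1816 vs cont=92.8733 → 93.1816 [stop]  node(6,1) S=76.2685 payoff=74.0615 vs cont=73.7532 → 74.0615 [stop]  node(6,2) S=101.7856 payoff=48.5444 vs cont=48.7084 → 48.7084 [wait]  node(6,3) S=135.8400 payoff=14.4900 vs cont=22.1021 → 22.1021 [wait]  node(6,4) S=181.2880 payoff=0.0000 vs cont=4.8152 → 4.8152 [wait]  node(6,5) S=241.9414 payoff=0.0000 vs cont=0.0000 → 0.0000 [wait]  node(6,6) S=322.8877 payoff=0.0000 vs cont=0.0000 → 0.0000 [wait]  ⇒ S*(6)=76.2685
t_5: node(5,0) S=66.0198 payoff=84.3102 vs cont=84.0018 → 84.3102 [stop]  node(5,1) S=88.1081 payoff=62.2219 vs cont=61.9906 → 62.2219 [stop]  node(5,2) S=117.5864 payoff=32.7436 vs cont=36.1004 → 36.1004 [wait]  node(5,3) S=156.9272 payoff=0.0000 vs cont=13.9299 → 13.9299 [wait]  node(5,4) S=209.4303 payoff=0.0000 vs cont=2.5416 → 2.5416 [wait]  node(5,5) S=279.4994 payoff=0.0000 vs cont=0.0000 → 0.0000 [wait]  ⇒ S*(5)=88.1081
t_4: node(4,0) S=76.2685 payoff=74.0615 vs cont=73.7532 → 74.0615 [stop]  node(4,1) S=101.7856 payoff=48.5444 vs cont=49.8141 → 49.8141 [wait]  node(4,2) S=135.8400 payoff=14.4900 vs cont=25.6036 → 25.6036 [wait]  node(4,3) S=181.2880 payoff=0.0000 vs cont=8.5475 → 8.5475 [wait]  node(4,4) S=241.9414 payoff=0.0000 vs cont=1.3415 → 1.3415 [wait]  ⇒ S*(4)=76.2685
t_3: node(3,0) S=88.1081 payoff=62.2219 vs cont=62.5105 → 62.5105 [wait]  node(3,1) S=117.5864 payoff=32.7436 vs cont=38.3302 → 38.3302 [wait]  node(3,2) S=156.9272 payoff=0.0000 vs cont=17.5327 → 17.5327 [wait]  node(3,3) S=209.4303 payoff=0.0000 vs cont=5.1423 → 5.1423 [wait]  ⇒ S*(3)=-
t_2: node(2,0) S=101.7856 payoff=48.5444 vs cont=51.0147 → 51.0147 [wait]  node(2,1) S=135.8400 payoff=14.4900 vs cont=28.4743 → 28.4743 [wait]  node(2,2) S=181.2880 payoff=0.0000 vs cont=11.6718 → 11.6718 [wait]  ⇒ S*(2)=-
t_1: node(1,0) S=117.5864 payoff=32.7436 vs cont=40.3134 → 40.3134 [wait]  node(1,1) S=156.9272 payoff=0.0000 vs cont=20.5167 → 20.5167 [wait]  ⇒ S*(1)=-
t_0: node(0,0) S=135.8400 payoff=14.4900 vs cont=30.9240 → 30.9240 [wait]  ⇒ S*(0)=-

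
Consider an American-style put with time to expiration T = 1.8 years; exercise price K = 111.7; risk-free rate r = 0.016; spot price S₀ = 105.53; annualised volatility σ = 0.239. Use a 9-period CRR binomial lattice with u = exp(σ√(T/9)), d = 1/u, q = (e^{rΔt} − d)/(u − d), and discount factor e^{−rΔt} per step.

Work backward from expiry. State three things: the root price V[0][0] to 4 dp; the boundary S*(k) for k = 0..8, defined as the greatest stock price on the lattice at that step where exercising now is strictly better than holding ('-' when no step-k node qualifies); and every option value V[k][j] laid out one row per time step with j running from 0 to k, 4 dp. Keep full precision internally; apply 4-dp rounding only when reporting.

price = 15.6977
boundary = - - - 76.5805 68.8176 76.5805 68.8176 76.5805 85.2192
tree:
15.6977
21.1797 10.0553
27.7270 14.4569 5.5082
35.1195 20.1613 8.5732 2.3321
42.8824 27.1443 12.9751 4.0161 0.5825
49.8585 35.1195 18.9641 6.7836 1.1420 0.0000
56.1274 42.8824 26.5268 11.1625 2.2388 0.0000 0.0000
61.7608 49.8585 35.1195 17.6954 4.3889 0.0000 0.0000 0.0000
66.8231 56.1274 42.8824 26.4808 8.6041 0.0000 0.0000 0.0000 0.0000
71.3723 61.7608 49.8585 35.1195 16.8676 0.0000 0.0000 0.0000 0.0000 0.0000

Δt=0.20000  u=1.11281  d=0.89863  q=0.48827  discount=0.99681
step 9 (expiry): payoffs max(K−S,0) = 71.3723 61.7608 49.8585 35.1195 16.8676 0.0000 0.0000 0.0000 0.0000 0.0000
step 8: (k=8,j=0): S=44.8769, (K−S)⁺=66.8231, hold=66.4662 ⇒ V=66.8231 exercise | (k=8,j=1): S=55.5726, (K−S)⁺=56.1274, hold=55.7705 ⇒ V=56.1274 exercise | (k=8,j=2): S=68.8176, (K−S)⁺=42.8824, hold=42.5256 ⇒ V=42.8824 exercise | (k=8,j=3): S=85.2192, (K−S)⁺=26.4808, hold=26.1239 ⇒ V=26.4808 exercise | (k=8,j=4): S=105.5300, (K−S)⁺=6.1700, hold=8.6041 ⇒ V=8.6041 continue | (k=8,j=5): S=130.6815, (K−S)⁺=0.0000, hold=0.0000 ⇒ V=0.0000 continue | (k=8,j=6): S=161.8276, (K−S)⁺=0.0000, hold=0.0000 ⇒ V=0.0000 continue | (k=8,j=7): S=200.3968, (K−S)⁺=0.0000, hold=0.0000 ⇒ V=0.0000 continue | (k=8,j=8): S=248.1585, (K−S)⁺=0.0000, hold=0.0000 ⇒ V=0.0000 continue  boundary S*=85.2192
step 7: (k=7,j=0): S=49.9392, (K−S)⁺=61.7608, hold=61.4039 ⇒ V=61.7608 exercise | (k=7,j=1): S=61.8415, (K−S)⁺=49.8585, hold=49.5016 ⇒ V=49.8585 exercise | (k=7,j=2): S=76.5805, (K−S)⁺=35.1195, hold=34.7626 ⇒ V=35.1195 exercise | (k=7,j=3): S=94.8324, (K−S)⁺=16.8676, hold=17.6954 ⇒ V=17.6954 continue | (k=7,j=4): S=117.4343, (K−S)⁺=0.0000, hold=4.3889 ⇒ V=4.3889 continue | (k=7,j=5): S=145.4231, (K−S)⁺=0.0000, hold=0.0000 ⇒ V=0.0000 continue | (k=7,j=6): S=180.0826, (K−S)⁺=0.0000, hold=0.0000 ⇒ V=0.0000 continue | (k=7,j=7): S=223.0026, (K−S)⁺=0.0000, hold=0.0000 ⇒ V=0.0000 continue  boundary S*=76.5805
step 6: (k=6,j=0): S=55.5726, (K−S)⁺=56.1274, hold=55.7705 ⇒ V=56.1274 exercise | (k=6,j=1): S=68.8176, (K−S)⁺=42.8824, hold=42.5256 ⇒ V=42.8824 exercise | (k=6,j=2): S=85.2192, (K−S)⁺=26.4808, hold=26.5268 ⇒ V=26.5268 continue | (k=6,j=3): S=105.5300, (K−S)⁺=6.1700, hold=11.1625 ⇒ V=11.1625 continue | (k=6,j=4): S=130.6815, (K−S)⁺=0.0000, hold=2.2388 ⇒ V=2.2388 continue | (k=6,j=5): S=161.8276, (K−S)⁺=0.0000, hold=0.0000 ⇒ V=0.0000 continue | (k=6,j=6): S=200.3968, (K−S)⁺=0.0000, hold=0.0000 ⇒ V=0.0000 continue  boundary S*=68.8176
step 5: (k=5,j=0): S=61.8415, (K−S)⁺=49.8585, hold=49.5016 ⇒ V=49.8585 exercise | (k=5,j=1): S=76.5805, (K−S)⁺=35.1195, hold=34.7850 ⇒ V=35.1195 exercise | (k=5,j=2): S=94.8324, (K−S)⁺=16.8676, hold=18.9641 ⇒ V=18.9641 continue | (k=5,j=3): S=117.4343, (K−S)⁺=0.0000, hold=6.7836 ⇒ V=6.7836 continue | (k=5,j=4): S=145.4231, (K−S)⁺=0.0000, hold=1.1420 ⇒ V=1.1420 continue | (k=5,j=5): S=180.0826, (K−S)⁺=0.0000, hold=0.0000 ⇒ V=0.0000 continue  boundary S*=76.5805
step 4: (k=4,j=0): S=68.8176, (K−S)⁺=42.8824, hold=42.5256 ⇒ V=42.8824 exercise | (k=4,j=1): S=85.2192, (K−S)⁺=26.4808, hold=27.1443 ⇒ V=27.1443 continue | (k=4,j=2): S=105.5300, (K−S)⁺=6.1700, hold=12.9751 ⇒ V=12.9751 continue | (k=4,j=3): S=130.6815, (K−S)⁺=0.0000, hold=4.0161 ⇒ V=4.0161 continue | (k=4,j=4): S=161.8276, (K−S)⁺=0.0000, hold=0.5825 ⇒ V=0.5825 continue  boundary S*=68.8176
step 3: (k=3,j=0): S=76.5805, (K−S)⁺=35.1195, hold=35.0855 ⇒ V=35.1195 exercise | (k=3,j=1): S=94.8324, (K−S)⁺=16.8676, hold=20.1613 ⇒ V=20.1613 continue | (k=3,j=2): S=117.4343, (K−S)⁺=0.0000, hold=8.5732 ⇒ V=8.5732 continue | (k=3,j=3): S=145.4231, (K−S)⁺=0.0000, hold=2.3321 ⇒ V=2.3321 continue  boundary S*=76.5805
step 2: (k=2,j=0): S=85.2192, (K−S)⁺=26.4808, hold=27.7270 ⇒ V=27.7270 continue | (k=2,j=1): S=105.5300, (K−S)⁺=6.1700, hold=14.4569 ⇒ V=14.4569 continue | (k=2,j=2): S=130.6815, (K−S)⁺=0.0000, hold=5.5082 ⇒ V=5.5082 continue  boundary S*=-
step 1: (k=1,j=0): S=94.8324, (K−S)⁺=16.8676, hold=21.1797 ⇒ V=21.1797 continue | (k=1,j=1): S=117.4343, (K−S)⁺=0.0000, hold=10.0553 ⇒ V=10.0553 continue  boundary S*=-
step 0: (k=0,j=0): S=105.5300, (K−S)⁺=6.1700, hold=15.6977 ⇒ V=15.6977 continue  boundary S*=-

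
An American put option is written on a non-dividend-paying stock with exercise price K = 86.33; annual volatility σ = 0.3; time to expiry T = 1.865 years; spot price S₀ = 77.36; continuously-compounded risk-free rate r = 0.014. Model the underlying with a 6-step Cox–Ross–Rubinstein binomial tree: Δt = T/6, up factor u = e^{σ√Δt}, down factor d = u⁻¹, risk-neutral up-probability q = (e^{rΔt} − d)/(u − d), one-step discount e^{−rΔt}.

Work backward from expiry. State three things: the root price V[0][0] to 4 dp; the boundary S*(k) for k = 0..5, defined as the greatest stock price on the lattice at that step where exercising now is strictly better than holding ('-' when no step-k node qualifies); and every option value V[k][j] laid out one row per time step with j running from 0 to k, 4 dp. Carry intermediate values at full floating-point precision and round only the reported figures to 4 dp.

price = 17.4984
boundary = - - - 46.8381 55.3654 65.4452
tree:
17.4984
23.8483 10.5358
31.3474 15.6553 4.8893
39.4919 22.4996 8.1210 1.3087
46.7058 30.9646 13.2104 2.4860 0.0000
52.8086 39.4919 20.8848 4.7222 0.0000 0.0000
57.9715 46.7058 30.9646 8.9700 0.0000 0.0000 0.0000

params: Δt=0.31083 u=1.18206 d=0.84598 q=0.47126 e^(-rΔt)=0.99566
t_6 payoffs: 57.9715 46.7058 30.9646 8.9700 0.0000 0.0000 0.0000
t_5: node(5,0) S=33.5214 payoff=52.8086 vs cont=52.4338 → 52.8086 [stop]  node(5,1) S=46.8381 payoff=39.4919 vs cont=39.1170 → 39.4919 [stop]  node(5,2) S=65.4452 payoff=20.8848 vs cont=20.5100 → 20.8848 [stop]  node(5,3) S=91.4440 payoff=0.0000 vs cont=4.7222 → 4.7222 [wait]  node(5,4) S=127.7713 payoff=0.0000 vs cont=0.0000 → 0.0000 [wait]  node(5,5) S=178.5299 payoff=0.0000 vs cont=0.0000 → 0.0000 [wait]  ⇒ S*(5)=65.4452
t_4: node(4,0) S=39.6242 payoff=46.7058 vs cont=46.3309 → 46.7058 [stop]  node(4,1) S=55.3654 payoff=30.9646 vs cont=30.5897 → 30.9646 [stop]  node(4,2) S=77.3600 payoff=8.9700 vs cont=13.2104 → 13.2104 [wait]  node(4,3) S=108.0922 payoff=0.0000 vs cont=2.4860 → 2.4860 [wait]  node(4,4) S=151.0331 payoff=0.0000 vs cont=0.0000 → 0.0000 [wait]  ⇒ S*(4)=55.3654
t_3: node(3,0) S=46.8381 payoff=39.4919 vs cont=39.1170 → 39.4919 [stop]  node(3,1) S=65.4452 payoff=20.8848 vs cont=22.4996 → 22.4996 [wait]  node(3,2) S=91.4440 payoff=0.0000 vs cont=8.1210 → 8.1210 [wait]  node(3,3) S=127.7713 payoff=0.0000 vs cont=1.3087 → 1.3087 [wait]  ⇒ S*(3)=46.8381
t_2: node(2,0) S=55.3654 payoff=30.9646 vs cont=31.3474 → 31.3474 [wait]  node(2,1) S=77.3600 payoff=8.9700 vs cont=15.6553 → 15.6553 [wait]  node(2,2) S=108.0922 payoff=0.0000 vs cont=4.8893 → 4.8893 [wait]  ⇒ S*(2)=-
t_1: node(1,0) S=65.4452 payoff=20.8848 vs cont=23.8483 → 23.8483 [wait]  node(1,1) S=91.4440 payoff=0.0000 vs cont=10.5358 → 10.5358 [wait]  ⇒ S*(1)=-
t_0: node(0,0) S=77.3600 payoff=8.9700 vs cont=17.4984 → 17.4984 [wait]  ⇒ S*(0)=-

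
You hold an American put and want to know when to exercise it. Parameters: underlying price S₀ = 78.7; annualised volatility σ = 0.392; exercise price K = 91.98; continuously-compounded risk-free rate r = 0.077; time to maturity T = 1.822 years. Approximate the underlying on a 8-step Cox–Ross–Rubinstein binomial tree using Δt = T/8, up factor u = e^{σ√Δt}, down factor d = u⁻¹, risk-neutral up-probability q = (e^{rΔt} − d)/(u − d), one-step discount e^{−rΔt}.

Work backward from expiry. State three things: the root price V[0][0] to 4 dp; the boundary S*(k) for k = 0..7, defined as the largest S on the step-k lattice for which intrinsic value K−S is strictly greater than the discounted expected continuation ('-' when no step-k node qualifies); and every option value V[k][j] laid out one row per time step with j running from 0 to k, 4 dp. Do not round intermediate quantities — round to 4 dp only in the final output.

Δt=0.22775  u=1.20572  d=0.82938  q=0.50038  discount=0.98262
step 8 (expiry): payoffs max(K−S,0) = 74.3598 66.3646 54.7415 37.8443 13.2800 0.0000 0.0000 0.0000 0.0000
step 7: (k=7,j=0): S=21.2450, (K−S)⁺=70.7350, hold=69.1361 ⇒ V=70.7350 exercise | (k=7,j=1): S=30.8850, (K−S)⁺=61.0950, hold=59.4961 ⇒ V=61.0950 exercise | (k=7,j=2): S=44.8991, (K−S)⁺=47.0809, hold=45.4819 ⇒ V=47.0809 exercise | (k=7,j=3): S=65.2723, (K−S)⁺=26.7077, hold=25.1087 ⇒ V=26.7077 exercise | (k=7,j=4): S=94.8900, (K−S)⁺=0.0000, hold=6.5197 ⇒ V=6.5197 continue | (k=7,j=5): S=137.9467, (K−S)⁺=0.0000, hold=0.0000 ⇒ V=0.0000 continue | (k=7,j=6): S=200.5407, (K−S)⁺=0.0000, hold=0.0000 ⇒ V=0.0000 continue | (k=7,j=7): S=291.5369, (K−S)⁺=0.0000, hold=0.0000 ⇒ V=0.0000 continue  boundary S*=65.2723
step 6: (k=6,j=0): S=25.6154, (K−S)⁺=66.3646, hold=64.7656 ⇒ V=66.3646 exercise | (k=6,j=1): S=37.2385, (K−S)⁺=54.7415, hold=53.1425 ⇒ V=54.7415 exercise | (k=6,j=2): S=54.1357, (K−S)⁺=37.8443, hold=36.2453 ⇒ V=37.8443 exercise | (k=6,j=3): S=78.7000, (K−S)⁺=13.2800, hold=16.3174 ⇒ V=16.3174 continue | (k=6,j=4): S=114.4105, (K−S)⁺=0.0000, hold=3.2007 ⇒ V=3.2007 continue | (k=6,j=5): S=166.3248, (K−S)⁺=0.0000, hold=0.0000 ⇒ V=0.0000 continue | (k=6,j=6): S=241.7954, (K−S)⁺=0.0000, hold=0.0000 ⇒ V=0.0000 continue  boundary S*=54.1357
step 5: (k=5,j=0): S=30.8850, (K−S)⁺=61.0950, hold=59.4961 ⇒ V=61.0950 exercise | (k=5,j=1): S=44.8991, (K−S)⁺=47.0809, hold=45.4819 ⇒ V=47.0809 exercise | (k=5,j=2): S=65.2723, (K−S)⁺=26.7077, hold=26.6021 ⇒ V=26.7077 exercise | (k=5,j=3): S=94.8900, (K−S)⁺=0.0000, hold=9.5845 ⇒ V=9.5845 continue | (k=5,j=4): S=137.9467, (K−S)⁺=0.0000, hold=1.5714 ⇒ V=1.5714 continue | (k=5,j=5): S=200.5407, (K−S)⁺=0.0000, hold=0.0000 ⇒ V=0.0000 continue  boundary S*=65.2723
step 4: (k=4,j=0): S=37.2385, (K−S)⁺=54.7415, hold=53.1425 ⇒ V=54.7415 exercise | (k=4,j=1): S=54.1357, (K−S)⁺=37.8443, hold=36.2453 ⇒ V=37.8443 exercise | (k=4,j=2): S=78.7000, (K−S)⁺=13.2800, hold=17.8243 ⇒ V=17.8243 continue | (k=4,j=3): S=114.4105, (K−S)⁺=0.0000, hold=5.4780 ⇒ V=5.4780 continue | (k=4,j=4): S=166.3248, (K−S)⁺=0.0000, hold=0.7714 ⇒ V=0.7714 continue  boundary S*=54.1357
step 3: (k=3,j=0): S=44.8991, (K−S)⁺=47.0809, hold=45.4819 ⇒ V=47.0809 exercise | (k=3,j=1): S=65.2723, (K−S)⁺=26.7077, hold=27.3430 ⇒ V=27.3430 continue | (k=3,j=2): S=94.8900, (K−S)⁺=0.0000, hold=11.4441 ⇒ V=11.4441 continue | (k=3,j=3): S=137.9467, (K−S)⁺=0.0000, hold=3.0687 ⇒ V=3.0687 continue  boundary S*=44.8991
step 2: (k=2,j=0): S=54.1357, (K−S)⁺=37.8443, hold=36.5577 ⇒ V=37.8443 exercise | (k=2,j=1): S=78.7000, (K−S)⁺=13.2800, hold=19.0505 ⇒ V=19.0505 continue | (k=2,j=2): S=114.4105, (K−S)⁺=0.0000, hold=7.1271 ⇒ V=7.1271 continue  boundary S*=54.1357
step 1: (k=1,j=0): S=65.2723, (K−S)⁺=26.7077, hold=27.9459 ⇒ V=27.9459 continue | (k=1,j=1): S=94.8900, (K−S)⁺=0.0000, hold=12.8569 ⇒ V=12.8569 continue  boundary S*=-
step 0: (k=0,j=0): S=78.7000, (K−S)⁺=13.2800, hold=20.0412 ⇒ V=20.0412 continue  boundary S*=-

price = 20.0412
boundary = - - 54.1357 44.8991 54.1357 65.2723 54.1357 65.2723
tree:
20.0412
27.9459 12.8569
37.8443 19.0505 7.1271
47.0809 27.3430 11.4441 3.0687
54.7415 37.8443 17.8243 5.4780 0.7714
61.0950 47.0809 26.7077 9.5845 1.5714 0.0000
66.3646 54.7415 37.8443 16.3174 3.2007 0.0000 0.0000
70.7350 61.0950 47.0809 26.7077 6.5197 0.0000 0.0000 0.0000
74.3598 66.3646 54.7415 37.8443 13.2800 0.0000 0.0000 0.0000 0.0000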